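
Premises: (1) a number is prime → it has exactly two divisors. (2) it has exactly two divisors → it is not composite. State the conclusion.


Hypothetical syllogism: P → Q, Q → R ⊢ P → R
Premise 1: a number is prime → it has exactly two divisors
Premise 2: it has exactly two divisors → it is not composite
Chain the implications: the middle term (it has exactly two divisors) links the two.
Conclusion: If a number is prime, then it is not composite.

If a number is prime, then it is not composite.


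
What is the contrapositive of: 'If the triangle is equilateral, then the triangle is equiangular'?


Original: If the triangle is equilateral, then the triangle is equiangular
Contrapositive: If ¬Q, then ¬P
Negate Q: not (the triangle is equiangular)
Negate P: not (the triangle is equilateral)

If not (the triangle is equiangular), then not (the triangle is equilateral).


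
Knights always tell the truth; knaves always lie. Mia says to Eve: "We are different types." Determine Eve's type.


Mia says: "We are different types."
Case 1: Mia is a Knight (truth-teller)
  Statement is true → they ARE different → Eve is a Knave
Case 2: Mia is a Knave (liar)
  Statement is false → they are NOT different → Eve is a Knave
In both cases, Eve is a Knave.

Knave


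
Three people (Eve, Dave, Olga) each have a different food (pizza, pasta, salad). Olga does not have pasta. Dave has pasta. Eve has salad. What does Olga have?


From clues:
  Dave → pasta
  Eve → salad
By elimination, Olga gets the remaining.

pizza


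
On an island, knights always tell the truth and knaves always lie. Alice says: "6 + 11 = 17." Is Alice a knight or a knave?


Statement: "6 + 11 = 17."
Actual: 6 + 11 = 17
Claimed: 17
Statement is TRUE → Alice tells the truth → Knight

Knight


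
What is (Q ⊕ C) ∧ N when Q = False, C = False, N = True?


Q = False, C = False, N = True
Step 1: Q ⊕ C = False XOR False = False
Step 2: False ∧ N = False AND True = False
XOR true when exactly one of Q,C is true; then AND with N.

False


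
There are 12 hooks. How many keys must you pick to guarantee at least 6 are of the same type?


Pigeonhole: to guarantee k in one of n categories, need (k-1)×n + 1.
k = 6, n = 12
Minimum = (6-1) × 12 + 1 = 5 × 12 + 1

61


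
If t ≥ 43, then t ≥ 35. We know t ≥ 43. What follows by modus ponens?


Modus ponens: P → Q, P ⊢ Q
P: t ≥ 43
Q: t ≥ 35
We have P → Q and P is true.
By modus ponens, Q must be true.

t ≥ 35


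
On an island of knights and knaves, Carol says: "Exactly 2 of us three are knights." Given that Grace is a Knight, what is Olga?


Carol claims exactly 2 knights among Carol, Grace, Olga.
Given: Grace is a Knight.

Case 1: Carol is a Knight (tells truth)
  Then exactly 2 of the three are knights.
  Counting Carol, Grace: 2 knight(s) so far. Need 0 more → Olga = Knave.
Case 2: Carol is a Knave (lies)
  Then the count is NOT 2.
  If Olga = Knight, count = 2 = 2 → claim would be true, contradicts lie.
  If Olga = Knave, count = 1 ≠ 2 → lie confirmed ✓

Olga is a Knave.

Knave


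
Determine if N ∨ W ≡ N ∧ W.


Expression 1: N ∨ W
Expression 2: N ∧ W
Truth table (N W | Expr1 Expr2):
  T T |   T     T
  T F |   T     F   ← differ
  F T |   T     F   ← differ
  F F |   F     F
Counterexample: N=T, W=F gives Expr1 = T but Expr2 = F, so the expressions are NOT logically equivalent.

No


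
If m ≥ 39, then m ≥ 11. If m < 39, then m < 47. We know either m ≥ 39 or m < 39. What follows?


Constructive dilemma: (P → Q) ∧ (R → S), P ∨ R ⊢ Q ∨ S
Premise 1: m ≥ 39 → m ≥ 11
Premise 2: m < 39 → m < 47
Premise 3: m ≥ 39 ∨ m < 39
Case 1: Assuming m ≥ 39, then by Premise 1, m ≥ 11.
Case 2: Assuming m < 39, then by Premise 2, m < 47.
Since one of m ≥ 39 or m < 39 must hold, we get m ≥ 11 or m < 47.

m ≥ 11 or m < 47.


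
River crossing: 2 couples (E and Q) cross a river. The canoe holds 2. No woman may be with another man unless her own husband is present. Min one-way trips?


Label couples E and Q.
1. WE+WQ → (far: WE,WQ; near: HE,HQ)
2. WE ←   (far: WQ; near: HE,HQ,WE)
3. HE+HQ → (far: HE,HQ,WQ; near: WE)
4. HE ←   (far: HQ,WQ; near: HE,WE)  — HE returns, since WE is alone on near bank
5. HE+WE → (far: all four; near: empty)
Every state respects the constraint.
Minimum trips = 5

5


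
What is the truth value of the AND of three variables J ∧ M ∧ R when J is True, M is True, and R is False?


J = True, M = True, R = False
Step 1: J ∧ M = True AND True = True
Step 2: (True) ∧ R = (True) AND False = False
AND is true only when ALL operands are true.

False


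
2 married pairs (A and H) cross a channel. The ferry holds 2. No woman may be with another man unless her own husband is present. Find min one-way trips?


Label couples A and H.
1. WA+WH → (far: WA,WH; near: HA,HH)
2. WA ←   (far: WH; near: HA,HH,WA)
3. HA+HH → (far: HA,HH,WH; near: WA)
4. HA ←   (far: HH,WH; near: HA,WA)  — HA returns, since WA is alone on near bank
5. HA+WA → (far: all four; near: empty)
Every state respects the constraint.
Minimum trips = 5

5


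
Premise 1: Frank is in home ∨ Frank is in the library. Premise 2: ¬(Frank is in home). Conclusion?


Disjunctive syllogism: P ∨ Q, ¬P ⊢ Q
Disjunction: Frank is in home ∨ Frank is in the library
We know it is not the case that Frank is in home.
By disjunctive syllogism, the other disjunct must be true.

Frank is in the library


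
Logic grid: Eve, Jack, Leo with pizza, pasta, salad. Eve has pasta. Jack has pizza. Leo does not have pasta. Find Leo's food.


From clues:
  Eve → pasta
  Jack → pizza
By elimination, Leo gets the remaining.

salad


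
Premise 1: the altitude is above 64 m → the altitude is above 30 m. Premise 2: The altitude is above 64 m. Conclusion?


Modus ponens: P → Q, P ⊢ Q
P: the altitude is above 64 m
Q: the altitude is above 30 m
We have P → Q and P is true.
By modus ponens, Q must be true.

The altitude is above 30 m


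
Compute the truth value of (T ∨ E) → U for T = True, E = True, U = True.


T = True, E = True, U = True
Step 1: T ∨ E = True OR True = True
Step 2: (True) → U: false only when antecedent=True and U=False.
Result: True

True


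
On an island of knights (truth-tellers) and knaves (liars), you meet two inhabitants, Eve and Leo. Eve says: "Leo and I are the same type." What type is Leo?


Eve says: "Leo and I are the same type."
Case 1: Eve is a Knight (truth-teller)
  Statement is true → they ARE the same → Leo is also a Knight
Case 2: Eve is a Knave (liar)
  Statement is false → they are NOT the same → Leo is a Knight
In both cases, Leo is a Knight.

Knight


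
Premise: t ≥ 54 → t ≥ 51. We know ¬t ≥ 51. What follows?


Modus tollens: P → Q, ¬Q ⊢ ¬P
P: t ≥ 54
Q: t ≥ 51
We have P → Q and Q is false.
By modus tollens, P must be false.

It is not the case that t ≥ 54


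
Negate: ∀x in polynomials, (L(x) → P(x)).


Original: ∀x (L(x) → P(x))
Rule: ¬∀→∃, ¬∃→∀, negate predicate.
Negation: ∃x (L(x) ∧ ¬P(x))

∃x (L(x) ∧ ¬P(x))


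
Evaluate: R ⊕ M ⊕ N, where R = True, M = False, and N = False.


R = True, M = False, N = False
Step 1: R ⊕ M = True XOR False = True
Step 2: True ⊕ N = True XOR False = True
XOR is true when an odd number of operands are true.

True


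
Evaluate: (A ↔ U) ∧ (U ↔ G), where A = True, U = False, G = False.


A = True, U = False, G = False
Step 1: A ↔ U is true when A and U have the same value. Result: False
Step 2: U ↔ G is true when U and G have the same value. Result: True
Step 3: False ∧ True = False

False


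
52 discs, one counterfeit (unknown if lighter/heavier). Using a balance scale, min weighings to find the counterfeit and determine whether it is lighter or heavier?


Let n = 52. 104 possibilities (n discs × lighter/heavier); each weighing has 3 outcomes.
Bound for k weighings: say the first weighing puts j discs on each pan. If it tips, the 2j weighed discs remain suspects (each with a known direction) and k-1 weighings give 3^(k-1) outcomes; 3^(k-1) is odd, so 2j ≤ 3^(k-1) - 1. If it balances, the n - 2j unweighed discs remain with direction unknown: 2(n - 2j) ≤ 3^(k-1) - 1 by the same parity argument. Adding, n ≤ (3^(k-1) - 1) + (3^(k-1) - 1)/2 = (3^k - 3)/2, and the classical three-group strategy achieves this (3 discs in 2 weighings, 12 in 3, 39 in 4, 120 in 5).
So we need the smallest k with (3^k - 3)/2 ≥ 52.
k = 4: (3^4 - 3)/2 = 39 < 52 ✗
k = 5: (3^5 - 3)/2 = 120 ≥ 52 ✓

5


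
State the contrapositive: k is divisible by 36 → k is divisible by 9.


Original: If k is divisible by 36, then k is divisible by 9
Contrapositive: If ¬Q, then ¬P
Negate Q: not (k is divisible by 9)
Negate P: not (k is divisible by 36)

If not (k is divisible by 9), then not (k is divisible by 36).


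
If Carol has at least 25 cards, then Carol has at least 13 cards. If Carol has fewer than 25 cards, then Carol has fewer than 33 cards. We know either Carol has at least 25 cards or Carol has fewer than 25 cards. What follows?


Constructive dilemma: (P → Q) ∧ (R → S), P ∨ R ⊢ Q ∨ S
Premise 1: Carol has at least 25 cards → Carol has at least 13 cards
Premise 2: Carol has fewer than 25 cards → Carol has fewer than 33 cards
Premise 3: Carol has at least 25 cards ∨ Carol has fewer than 25 cards
Case 1: Assuming Carol has at least 25 cards, then by Premise 1, Carol has at least 13 cards.
Case 2: Assuming Carol has fewer than 25 cards, then by Premise 2, Carol has fewer than 33 cards.
Since one of Carol has at least 25 cards or Carol has fewer than 25 cards must hold, we get Carol has at least 13 cards or Carol has fewer than 33 cards.

Carol has at least 13 cards or Carol has fewer than 33 cards.


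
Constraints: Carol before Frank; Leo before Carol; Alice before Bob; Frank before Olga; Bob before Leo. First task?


Constraints: Carol before Frank; Leo before Carol; Alice before Bob; Frank before Olga; Bob before Leo
The first task can have nothing scheduled before it, so it must never appear on the right of a 'before'.
Tasks appearing after some 'before': Frank, Carol, Bob, Olga, Leo.
The only task not in that list is Alice → it is first.

Alice


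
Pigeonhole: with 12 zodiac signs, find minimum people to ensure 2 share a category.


Pigeonhole: to guarantee k in one of n categories, need (k-1)×n + 1.
k = 2, n = 12
Minimum = (2-1) × 12 + 1 = 1 × 12 + 1

13


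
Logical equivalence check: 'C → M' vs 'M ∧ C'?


Expression 1: C → M
Expression 2: M ∧ C
Truth table (C M | Expr1 Expr2):
  T T |   T     T
  T F |   F     F
  F T |   T     F   ← differ
  F F |   T     F   ← differ
Counterexample: C=F, M=T gives Expr1 = T but Expr2 = F, so the expressions are NOT logically equivalent.

No


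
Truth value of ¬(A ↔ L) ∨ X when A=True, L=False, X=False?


A = True, L = False, X = False
Expression: ¬(A ↔ L) ∨ X
Step 1: A ↔ L = (True iff False) = False
Step 2: ¬(A ↔ L) = NOT False = True
Step 3: (True) ∨ X = True OR False = True

True


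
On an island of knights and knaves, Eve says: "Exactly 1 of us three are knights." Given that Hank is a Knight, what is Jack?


Eve claims exactly 1 knights among Eve, Hank, Jack.
Given: Hank is a Knight.

Case 1: Eve is a Knight (tells truth)
  Then exactly 1 of the three are knights.
  Counting Eve, Hank: 2 knight(s) so far. Need -1 more → impossible.
Case 2: Eve is a Knave (lies)
  Then the count is NOT 1.
  If Jack = Knave, count = 1 = 1 → claim would be true, contradicts lie.
  If Jack = Knight, count = 2 ≠ 1 → lie confirmed ✓

Jack is a Knight.

Knight


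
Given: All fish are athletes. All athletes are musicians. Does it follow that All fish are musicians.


Premise 1: All fish are athletes.
Premise 2: All athletes are musicians.
Conclusion: All fish are musicians.
Barbara syllogism (AAA-1): All A are B, All B are C → All A are C.
Middle term (athletes) distributed in premise 2.

Valid


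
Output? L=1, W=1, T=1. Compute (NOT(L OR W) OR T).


L OR W = 1
NOT(1) = 0
0 OR 1 = 1

1


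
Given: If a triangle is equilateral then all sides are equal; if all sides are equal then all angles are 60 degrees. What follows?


Hypothetical syllogism: P → Q, Q → R ⊢ P → R
Premise 1: a triangle is equilateral → all sides are equal
Premise 2: all sides are equal → all angles are 60 degrees
Chain the implications: the middle term (all sides are equal) links the two.
Conclusion: If a triangle is equilateral, then all angles are 60 degrees.

If a triangle is equilateral, then all angles are 60 degrees.


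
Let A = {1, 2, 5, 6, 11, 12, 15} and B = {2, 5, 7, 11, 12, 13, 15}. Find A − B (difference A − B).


A = {1, 2, 5, 6, 11, 12, 15}
B = {2, 5, 7, 11, 12, 13, 15}
Operation: difference A − B
In A but not B: 1, 6

{1, 6}


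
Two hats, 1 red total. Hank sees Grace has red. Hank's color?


Total red = 1, Grace = red
Red accounted for: 1
Remaining for Hank: 0
Hank's hat is blue.

blue


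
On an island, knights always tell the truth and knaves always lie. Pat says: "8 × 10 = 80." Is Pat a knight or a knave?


Statement: "8 × 10 = 80."
Actual: 8 × 10 = 80
Claimed: 80
Statement is TRUE → Pat tells the truth → Knight

Knight


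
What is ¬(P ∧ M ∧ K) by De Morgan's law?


De Morgan's law: ¬(P ∧ Q ∧ R) ≡ ¬P ∨ ¬Q ∨ ¬R
¬(P ∧ M ∧ K) = ¬P ∨ ¬M ∨ ¬K

¬P ∨ ¬M ∨ ¬K


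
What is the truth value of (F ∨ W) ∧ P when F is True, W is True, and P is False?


F = True, W = True, P = False
Step 1: F ∨ W = True OR True = True
Step 2: True ∧ P = True AND False = False
OR is true when at least one operand is true; AND requires both.

False


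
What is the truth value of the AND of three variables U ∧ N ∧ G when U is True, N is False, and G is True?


U = True, N = False, G = True
Step 1: U ∧ N = True AND False = False
Step 2: (False) ∧ G = (False) AND True = False
AND is true only when ALL operands are true.

False


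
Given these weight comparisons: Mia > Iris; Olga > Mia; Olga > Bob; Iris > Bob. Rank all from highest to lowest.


Constraints: Mia > Iris; Olga > Mia; Olga > Bob; Iris > Bob
Method: at each step, the next-highest is the one remaining person who never appears on the smaller side of a constraint between remaining people.
  Step 1: remaining {Mia, Olga, Iris, Bob}; on the smaller side: {Mia, Iris, Bob} → Olga is next (Olga > Mia; Olga > Bob).
  Step 2: remaining {Mia, Iris, Bob}; on the smaller side: {Iris, Bob} → Mia is next (Mia > Iris).
  Step 3: remaining {Iris, Bob}; on the smaller side: {Bob} → Iris is next (Iris > Bob).
  Step 4: only Bob remains → lowest.
Final ranking (highest to lowest):

Olga > Mia > Iris > Bob


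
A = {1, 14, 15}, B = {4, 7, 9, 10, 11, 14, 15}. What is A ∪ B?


A = {1, 14, 15}
B = {4, 7, 9, 10, 11, 14, 15}
Operation: union
All elements combined: 1, 4, 7, 9, 10, 11, 14, 15

{1, 4, 7, 9, 10, 11, 14, 15}


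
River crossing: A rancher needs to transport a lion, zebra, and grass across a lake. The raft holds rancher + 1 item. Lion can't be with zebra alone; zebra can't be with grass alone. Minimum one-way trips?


1. rancher+zebra → 2. rancher ← 3. rancher+lion → 4. rancher+zebra ← 5. rancher+grass → 6. rancher ← 7. rancher+zebra →
Minimum trips = 7

7


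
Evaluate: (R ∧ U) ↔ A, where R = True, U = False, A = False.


R = True, U = False, A = False
Step 1: R ∧ U = True AND False = False
Step 2: (False) ↔ A: true when both sides have same truth value.
Result: False ↔ False = True

True


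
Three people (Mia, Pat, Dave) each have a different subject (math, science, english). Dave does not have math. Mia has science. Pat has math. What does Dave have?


From clues:
  Pat → math
  Mia → science
By elimination, Dave gets the remaining.

english


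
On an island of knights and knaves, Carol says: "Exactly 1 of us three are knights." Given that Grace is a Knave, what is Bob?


Carol claims exactly 1 knights among Carol, Grace, Bob.
Given: Grace is a Knave.

Case 1: Carol is a Knight (tells truth)
  Then exactly 1 of the three are knights.
  Counting Carol, Grace: 1 knight(s) so far. Need 0 more → Bob = Knave.
Case 2: Carol is a Knave (lies)
  Then the count is NOT 1.
  If Bob = Knight, count = 1 = 1 → claim would be true, contradicts lie.
  If Bob = Knave, count = 0 ≠ 1 → lie confirmed ✓

Bob is a Knave.

Knave


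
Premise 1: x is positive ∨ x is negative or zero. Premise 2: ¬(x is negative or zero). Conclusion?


Disjunctive syllogism: P ∨ Q, ¬P ⊢ Q
Disjunction: x is positive ∨ x is negative or zero
We know it is not the case that x is negative or zero.
By disjunctive syllogism, the other disjunct must be true.

x is positive


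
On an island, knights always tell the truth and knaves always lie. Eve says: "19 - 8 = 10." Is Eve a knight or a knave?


Statement: "19 - 8 = 10."
Actual: 19 - 8 = 11
Claimed: 10
Statement is FALSE → Eve lies → Knave

Knave


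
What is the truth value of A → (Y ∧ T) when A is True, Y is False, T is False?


A = True, Y = False, T = False
Step 1: Y ∧ T = False AND False = False
Step 2: A → (False): false only when A=True and consequent=False.
Result: False

False


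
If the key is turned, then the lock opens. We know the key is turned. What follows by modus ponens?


Modus ponens: P → Q, P ⊢ Q
P: the key is turned
Q: the lock opens
We have P → Q and P is true.
By modus ponens, Q must be true.

The lock opens


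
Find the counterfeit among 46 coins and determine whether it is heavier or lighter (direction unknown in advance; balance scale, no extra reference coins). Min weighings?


Let n = 46. 92 possibilities (n coins × lighter/heavier); each weighing has 3 outcomes.
Bound for k weighings: say the first weighing puts j coins on each pan. If it tips, the 2j weighed coins remain suspects (each with a known direction) and k-1 weighings give 3^(k-1) outcomes; 3^(k-1) is odd, so 2j ≤ 3^(k-1) - 1. If it balances, the n - 2j unweighed coins remain with direction unknown: 2(n - 2j) ≤ 3^(k-1) - 1 by the same parity argument. Adding, n ≤ (3^(k-1) - 1) + (3^(k-1) - 1)/2 = (3^k - 3)/2, and the classical three-group strategy achieves this (3 coins in 2 weighings, 12 in 3, 39 in 4, 120 in 5).
So we need the smallest k with (3^k - 3)/2 ≥ 46.
k = 4: (3^4 - 3)/2 = 39 < 46 ✗
k = 5: (3^5 - 3)/2 = 120 ≥ 46 ✓

5


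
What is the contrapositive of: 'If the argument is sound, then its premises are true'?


Original: If the argument is sound, then its premises are true
Contrapositive: If ¬Q, then ¬P
Negate Q: not (its premises are true)
Negate P: not (the argument is sound)

If not (its premises are true), then not (the argument is sound).


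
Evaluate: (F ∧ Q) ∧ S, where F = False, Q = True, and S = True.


F = False, Q = True, S = True
Step 1: F ∧ Q = False AND True = False
Step 2: False ∧ S = False AND True = False
AND is true only when ALL operands are true.

False


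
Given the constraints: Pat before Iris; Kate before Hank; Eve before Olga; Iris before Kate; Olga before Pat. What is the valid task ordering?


Constraints: Pat before Iris; Kate before Hank; Eve before Olga; Iris before Kate; Olga before Pat
Method: repeatedly schedule the remaining task that has no remaining task required before it.
  Step 1: remaining {Hank, Olga, Pat, Eve, Iris, Kate}; every task except Eve still has a predecessor pending → schedule Eve.
  Step 2: remaining {Hank, Olga, Pat, Iris, Kate}; every task except Olga still has a predecessor pending → schedule Olga.
  Step 3: remaining {Hank, Pat, Iris, Kate}; every task except Pat still has a predecessor pending → schedule Pat.
  Step 4: remaining {Hank, Iris, Kate}; every task except Iris still has a predecessor pending → schedule Iris.
  Step 5: remaining {Hank, Kate}; every task except Kate still has a predecessor pending → schedule Kate.
  Step 6: only Hank remains → schedule Hank.
Resulting order:

Eve → Olga → Pat → Iris → Kate → Hank


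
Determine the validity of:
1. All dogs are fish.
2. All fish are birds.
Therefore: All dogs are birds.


Premise 1: All dogs are fish.
Premise 2: All fish are birds.
Conclusion: All dogs are birds.
Barbara syllogism (AAA-1): All A are B, All B are C → All A are C.
Middle term (fish) distributed in premise 2.

Valid


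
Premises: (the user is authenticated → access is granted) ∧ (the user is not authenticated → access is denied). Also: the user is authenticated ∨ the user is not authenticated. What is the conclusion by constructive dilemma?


Constructive dilemma: (P → Q) ∧ (R → S), P ∨ R ⊢ Q ∨ S
Premise 1: the user is authenticated → access is granted
Premise 2: the user is not authenticated → access is denied
Premise 3: the user is authenticated ∨ the user is not authenticated
Case 1: Assuming the user is authenticated, then by Premise 1, access is granted.
Case 2: Assuming the user is not authenticated, then by Premise 2, access is denied.
Since one of the user is authenticated or the user is not authenticated must hold, we get access is granted or access is denied.

Access is granted or access is denied.


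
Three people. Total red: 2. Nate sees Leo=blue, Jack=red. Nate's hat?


Total red = 2, seen red = 1
Own red = 2 - 1 = 1
Nate's hat is red.

red


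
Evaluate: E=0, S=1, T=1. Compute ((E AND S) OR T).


E AND S = 0&1 = 0
0 OR 1 = 1

1


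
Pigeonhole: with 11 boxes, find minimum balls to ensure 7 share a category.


Pigeonhole: to guarantee k in one of n categories, need (k-1)×n + 1.
k = 7, n = 11
Minimum = (7-1) × 11 + 1 = 6 × 11 + 1

67


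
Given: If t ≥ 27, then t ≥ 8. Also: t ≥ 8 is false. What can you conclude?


Modus tollens: P → Q, ¬Q ⊢ ¬P
P: t ≥ 27
Q: t ≥ 8
We have P → Q and Q is false.
By modus tollens, P must be false.

It is not the case that t ≥ 27


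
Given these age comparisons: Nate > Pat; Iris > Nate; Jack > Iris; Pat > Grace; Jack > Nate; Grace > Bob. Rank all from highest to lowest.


Constraints: Nate > Pat; Iris > Nate; Jack > Iris; Pat > Grace; Jack > Nate; Grace > Bob
Method: at each step, the next-highest is the one remaining person who never appears on the smaller side of a constraint between remaining people.
  Step 1: remaining {Nate, Jack, Iris, Pat, Bob, Grace}; on the smaller side: {Nate, Iris, Pat, Bob, Grace} → Jack is next (Jack > Iris; Jack > Nate).
  Step 2: remaining {Nate, Iris, Pat, Bob, Grace}; on the smaller side: {Nate, Pat, Bob, Grace} → Iris is next (Iris > Nate).
  Step 3: remaining {Nate, Pat, Bob, Grace}; on the smaller side: {Pat, Bob, Grace} → Nate is next (Nate > Pat).
  Step 4: remaining {Pat, Bob, Grace}; on the smaller side: {Bob, Grace} → Pat is next (Pat > Grace).
  Step 5: remaining {Bob, Grace}; on the smaller side: {Bob} → Grace is next (Grace > Bob).
  Step 6: only Bob remains → lowest.
Final ranking (highest to lowest):

Jack > Iris > Nate > Pat > Grace > Bob


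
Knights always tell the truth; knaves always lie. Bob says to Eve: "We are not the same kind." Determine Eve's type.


Bob says: "We are not the same kind."
Case 1: Bob is a Knight (truth-teller)
  Statement is true → they ARE different → Eve is a Knave
Case 2: Bob is a Knave (liar)
  Statement is false → they are NOT different → Eve is a Knave
In both cases, Eve is a Knave.

Knave


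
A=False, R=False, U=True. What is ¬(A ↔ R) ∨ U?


A = False, R = False, U = True
Expression: ¬(A ↔ R) ∨ U
Step 1: A ↔ R = (False iff False) = True
Step 2: ¬(A ↔ R) = NOT True = False
Step 3: (False) ∨ U = False OR True = True

True


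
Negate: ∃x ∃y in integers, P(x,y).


Original: ∃x ∃y P(x,y)
Rule: ¬∀→∃, ¬∃→∀, negate predicate.
Negation: ∀x ∀y ¬P(x,y)

∀x ∀y ¬P(x,y)


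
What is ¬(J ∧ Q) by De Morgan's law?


De Morgan's law: ¬(P ∧ Q) ≡ ¬P ∨ ¬Q
¬(J ∧ Q) = ¬J ∨ ¬Q

¬J ∨ ¬Q


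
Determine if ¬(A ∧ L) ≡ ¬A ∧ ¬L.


Expression 1: ¬(A ∧ L)
Expression 2: ¬A ∧ ¬L
Truth table (A L | Expr1 Expr2):
  T T |   F     F
  T F |   T     F   ← differ
  F T |   T     F   ← differ
  F F |   T     T
Counterexample: A=T, L=F gives Expr1 = T but Expr2 = F, so the expressions are NOT logically equivalent.

No


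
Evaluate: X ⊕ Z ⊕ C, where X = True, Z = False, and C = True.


X = True, Z = False, C = True
Step 1: X ⊕ Z = True XOR False = True
Step 2: True ⊕ C = True XOR True = False
XOR is true when an odd number of operands are true.

False


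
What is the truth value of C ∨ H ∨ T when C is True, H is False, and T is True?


C = True, H = False, T = True
Step 1: C ∨ H = True OR False = True
Step 2: True ∨ T = True OR True = True
OR is true when at least one operand is true.

True


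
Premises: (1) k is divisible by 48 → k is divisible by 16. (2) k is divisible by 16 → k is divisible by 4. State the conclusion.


Hypothetical syllogism: P → Q, Q → R ⊢ P → R
Premise 1: k is divisible by 48 → k is divisible by 16
Premise 2: k is divisible by 16 → k is divisible by 4
Chain the implications: the middle term (k is divisible by 16) links the two.
Conclusion: If k is divisible by 48, then k is divisible by 4.

If k is divisible by 48, then k is divisible by 4.


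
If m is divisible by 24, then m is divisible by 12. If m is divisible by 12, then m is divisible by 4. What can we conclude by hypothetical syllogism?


Hypothetical syllogism: P → Q, Q → R ⊢ P → R
Premise 1: m is divisible by 24 → m is divisible by 12
Premise 2: m is divisible by 12 → m is divisible by 4
Chain the implications: the middle term (m is divisible by 12) links the two.
Conclusion: If m is divisible by 24, then m is divisible by 4.

If m is divisible by 24, then m is divisible by 4.


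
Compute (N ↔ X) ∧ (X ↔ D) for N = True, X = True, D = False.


N = True, X = True, D = False
Step 1: N ↔ X is true when N and X have the same value. Result: True
Step 2: X ↔ D is true when X and D have the same value. Result: False
Step 3: True ∧ False = False

False


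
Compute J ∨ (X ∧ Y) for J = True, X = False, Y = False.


J = True, X = False, Y = False
Step 1: X ∧ Y = False AND False = False
Step 2: J ∨ False = True OR False = True
AND evaluated first (higher precedence); then OR applied.

True


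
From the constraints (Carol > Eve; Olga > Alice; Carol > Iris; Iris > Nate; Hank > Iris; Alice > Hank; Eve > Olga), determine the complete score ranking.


Constraints: Carol > Eve; Olga > Alice; Carol > Iris; Iris > Nate; Hank > Iris; Alice > Hank; Eve > Olga
Method: at each step, the next-highest is the one remaining person who never appears on the smaller side of a constraint between remaining people.
  Step 1: remaining {Olga, Alice, Eve, Nate, Carol, Iris, Hank}; on the smaller side: {Olga, Alice, Eve, Nate, Iris, Hank} → Carol is next (Carol > Eve; Carol > Iris).
  Step 2: remaining {Olga, Alice, Eve, Nate, Iris, Hank}; on the smaller side: {Olga, Alice, Nate, Iris, Hank} → Eve is next (Eve > Olga).
  Step 3: remaining {Olga, Alice, Nate, Iris, Hank}; on the smaller side: {Alice, Nate, Iris, Hank} → Olga is next (Olga > Alice).
  Step 4: remaining {Alice, Nate, Iris, Hank}; on the smaller side: {Nate, Iris, Hank} → Alice is next (Alice > Hank).
  Step 5: remaining {Nate, Iris, Hank}; on the smaller side: {Nate, Iris} → Hank is next (Hank > Iris).
  Step 6: remaining {Nate, Iris}; on the smaller side: {Nate} → Iris is next (Iris > Nate).
  Step 7: only Nate remains → lowest.
Final ranking (highest to lowest):

Carol > Eve > Olga > Alice > Hank > Iris > Nate


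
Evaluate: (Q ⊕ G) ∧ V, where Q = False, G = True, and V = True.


Q = False, G = True, V = True
Step 1: Q ⊕ G = False XOR True = True
Step 2: True ∧ V = True AND True = True
XOR true when exactly one of Q,G is true; then AND with V.

True


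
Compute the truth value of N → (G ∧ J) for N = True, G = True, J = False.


N = True, G = True, J = False
Step 1: G ∧ J = True AND False = False
Step 2: N → (False): false only when N=True and consequent=False.
Result: False

False


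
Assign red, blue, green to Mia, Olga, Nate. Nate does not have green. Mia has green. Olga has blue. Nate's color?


From clues:
  Olga → blue
  Mia → green
By elimination, Nate gets the remaining.

red


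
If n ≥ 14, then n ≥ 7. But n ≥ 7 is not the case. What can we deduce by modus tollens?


Modus tollens: P → Q, ¬Q ⊢ ¬P
P: n ≥ 14
Q: n ≥ 7
We have P → Q and Q is false.
By modus tollens, P must be false.

It is not the case that n ≥ 14


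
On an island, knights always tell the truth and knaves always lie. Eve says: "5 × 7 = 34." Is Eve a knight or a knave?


Statement: "5 × 7 = 34."
Actual: 5 × 7 = 35
Claimed: 34
Statement is FALSE → Eve lies → Knave

Knave


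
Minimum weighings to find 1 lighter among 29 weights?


Each weighing has 3 outcomes (left heavy / balance / right heavy), so k weighings distinguish at most 3^k cases; splitting into three near-equal groups achieves this.
Need 3^k ≥ 29: 3^3 = 27 < 29 ≤ 3^4 = 81
k = ⌈log₃(29)⌉ = 4

4


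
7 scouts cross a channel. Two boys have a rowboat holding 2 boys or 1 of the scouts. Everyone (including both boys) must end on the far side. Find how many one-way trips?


Per crossing of one of the scouts: boys→, one←, one of the scouts→, one← = 4 trips
7 × 4 = 28, + 1 final boys→ = 29
Minimum trips = 29

29


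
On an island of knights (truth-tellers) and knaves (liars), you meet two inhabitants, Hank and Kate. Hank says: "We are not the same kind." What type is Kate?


Hank says: "We are not the same kind."
Case 1: Hank is a Knight (truth-teller)
  Statement is true → they ARE different → Kate is a Knave
Case 2: Hank is a Knave (liar)
  Statement is false → they are NOT different → Kate is a Knave
In both cases, Kate is a Knave.

Knave


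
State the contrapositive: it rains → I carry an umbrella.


Original: If it rains, then I carry an umbrella
Contrapositive: If ¬Q, then ¬P
Negate Q: not (I carry an umbrella)
Negate P: not (it rains)

If not (I carry an umbrella), then not (it rains).


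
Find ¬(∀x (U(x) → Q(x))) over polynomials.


Original: ∀x (U(x) → Q(x))
Rule: ¬∀→∃, ¬∃→∀, negate predicate.
Negation: ∃x (U(x) ∧ ¬Q(x))

∃x (U(x) ∧ ¬Q(x))


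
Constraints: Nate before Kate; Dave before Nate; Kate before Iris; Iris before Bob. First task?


Constraints: Nate before Kate; Dave before Nate; Kate before Iris; Iris before Bob
The first task can have nothing scheduled before it, so it must never appear on the right of a 'before'.
Tasks appearing after some 'before': Kate, Nate, Iris, Bob.
The only task not in that list is Dave → it is first.

Dave


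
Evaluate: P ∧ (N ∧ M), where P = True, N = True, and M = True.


P = True, N = True, M = True
Step 1: N ∧ M = True AND True = True
Step 2: P ∧ True = True AND True = True
AND is true only when ALL operands are true.

True


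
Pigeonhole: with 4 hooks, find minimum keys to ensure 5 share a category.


Pigeonhole: to guarantee k in one of n categories, need (k-1)×n + 1.
k = 5, n = 4
Minimum = (5-1) × 4 + 1 = 4 × 4 + 1

17


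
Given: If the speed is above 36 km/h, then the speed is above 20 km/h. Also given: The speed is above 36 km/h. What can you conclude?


Modus ponens: P → Q, P ⊢ Q
P: the speed is above 36 km/h
Q: the speed is above 20 km/h
We have P → Q and P is true.
By modus ponens, Q must be true.

The speed is above 20 km/h


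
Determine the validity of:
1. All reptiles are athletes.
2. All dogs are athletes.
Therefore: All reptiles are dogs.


Premise 1: All reptiles are athletes.
Premise 2: All dogs are athletes.
Conclusion: All reptiles are dogs.
Fallacy: undistributed middle. athletes is predicate in both.
Counterexample: reptiles and dogs could be disjoint subsets of athletes.

Invalid


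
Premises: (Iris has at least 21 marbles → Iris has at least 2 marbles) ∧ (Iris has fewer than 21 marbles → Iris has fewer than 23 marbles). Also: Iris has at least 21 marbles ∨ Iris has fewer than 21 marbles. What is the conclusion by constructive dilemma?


Constructive dilemma: (P → Q) ∧ (R → S), P ∨ R ⊢ Q ∨ S
Premise 1: Iris has at least 21 marbles → Iris has at least 2 marbles
Premise 2: Iris has fewer than 21 marbles → Iris has fewer than 23 marbles
Premise 3: Iris has at least 21 marbles ∨ Iris has fewer than 21 marbles
Case 1: Assuming Iris has at least 21 marbles, then by Premise 1, Iris has at least 2 marbles.
Case 2: Assuming Iris has fewer than 21 marbles, then by Premise 2, Iris has fewer than 23 marbles.
Since one of Iris has at least 21 marbles or Iris has fewer than 21 marbles must hold, we get Iris has at least 2 marbles or Iris has fewer than 23 marbles.

Iris has at least 2 marbles or Iris has fewer than 23 marbles.


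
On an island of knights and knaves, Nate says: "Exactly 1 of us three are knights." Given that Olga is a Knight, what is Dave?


Nate claims exactly 1 knights among Nate, Olga, Dave.
Given: Olga is a Knight.

Case 1: Nate is a Knight (tells truth)
  Then exactly 1 of the three are knights.
  Counting Nate, Olga: 2 knight(s) so far. Need -1 more → impossible.
Case 2: Nate is a Knave (lies)
  Then the count is NOT 1.
  If Dave = Knave, count = 1 = 1 → claim would be true, contradicts lie.
  If Dave = Knight, count = 2 ≠ 1 → lie confirmed ✓

Dave is a Knight.

Knight


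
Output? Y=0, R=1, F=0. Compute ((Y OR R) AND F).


Y OR R = 0|1 = 1
1 AND 0 = 0

0


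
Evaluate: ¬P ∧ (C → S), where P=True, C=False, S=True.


P = True, C = False, S = True
Expression: ¬P ∧ (C → S)
Step 1: ¬P = NOT True = False
Step 2: C → S = False → True (false only if C=True, S=False) = True
Step 3: (False) ∧ (True) = False AND True = False

False


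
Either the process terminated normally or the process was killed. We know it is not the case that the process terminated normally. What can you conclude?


Disjunctive syllogism: P ∨ Q, ¬P ⊢ Q
Disjunction: the process terminated normally ∨ the process was killed
We know it is not the case that the process terminated normally.
By disjunctive syllogism, the other disjunct must be true.

The process was killed


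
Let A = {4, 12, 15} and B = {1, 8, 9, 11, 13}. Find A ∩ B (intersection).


A = {4, 12, 15}
B = {1, 8, 9, 11, 13}
Operation: intersection
Elements in both: none

∅


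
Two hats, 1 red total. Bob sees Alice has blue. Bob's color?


Total red = 1, Alice = blue
Red accounted for: 0
Remaining for Bob: 1
Bob's hat is red.

red


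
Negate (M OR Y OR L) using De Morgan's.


De Morgan's law: ¬(P ∨ Q ∨ R) ≡ ¬P ∧ ¬Q ∧ ¬R
¬(M ∨ Y ∨ L) = ¬M ∧ ¬Y ∧ ¬L

¬M ∧ ¬Y ∧ ¬L


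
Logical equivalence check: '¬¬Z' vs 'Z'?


Expression 1: ¬¬Z
Expression 2: Z
Truth table (Z | Expr1 Expr2):
  T |   T     T
  F |   F     F
All 2 rows agree, so the expressions are logically equivalent.

Yes


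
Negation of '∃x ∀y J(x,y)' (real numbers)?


Original: ∃x ∀y J(x,y)
Rule: ¬∀→∃, ¬∃→∀, negate predicate.
Negation: ∀x ∃y ¬J(x,y)

∀x ∃y ¬J(x,y)


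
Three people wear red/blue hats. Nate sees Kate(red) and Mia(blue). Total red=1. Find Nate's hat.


Total red = 1, seen red = 1
Own red = 1 - 1 = 0
Nate's hat is blue.

blue


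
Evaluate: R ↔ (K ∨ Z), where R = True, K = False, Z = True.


R = True, K = False, Z = True
Step 1: K ∨ Z = False OR True = True
Step 2: R ↔ (True): true when both sides have same truth value.
Result: True ↔ True = True

True


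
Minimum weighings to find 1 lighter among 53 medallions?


Each weighing has 3 outcomes (left heavy / balance / right heavy), so k weighings distinguish at most 3^k cases; splitting into three near-equal groups achieves this.
Need 3^k ≥ 53: 3^3 = 27 < 53 ≤ 3^4 = 81
k = ⌈log₃(53)⌉ = 4

4


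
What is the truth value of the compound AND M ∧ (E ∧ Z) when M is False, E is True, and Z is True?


M = False, E = True, Z = True
Step 1: E ∧ Z = True AND True = True
Step 2: M ∧ True = False AND True = False
AND is true only when ALL operands are true.

False


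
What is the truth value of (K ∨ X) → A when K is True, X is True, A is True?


K = True, X = True, A = True
Step 1: K ∨ X = True OR True = True
Step 2: (True) → A: false only when antecedent=True and A=False.
Result: True

True


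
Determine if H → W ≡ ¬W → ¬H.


Expression 1: H → W
Expression 2: ¬W → ¬H
Truth table (H W | Expr1 Expr2):
  T T |   T     T
  T F |   F     F
  F T |   T     T
  F F |   T     T
All 4 rows agree, so the expressions are logically equivalent.

Yes


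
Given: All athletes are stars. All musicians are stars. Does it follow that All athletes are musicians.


Premise 1: All athletes are stars.
Premise 2: All musicians are stars.
Conclusion: All athletes are musicians.
Fallacy: undistributed middle. stars is predicate in both.
Counterexample: athletes and musicians could be disjoint subsets of stars.

Invalid


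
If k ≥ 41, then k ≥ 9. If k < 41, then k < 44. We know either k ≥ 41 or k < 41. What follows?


Constructive dilemma: (P → Q) ∧ (R → S), P ∨ R ⊢ Q ∨ S
Premise 1: k ≥ 41 → k ≥ 9
Premise 2: k < 41 → k < 44
Premise 3: k ≥ 41 ∨ k < 41
Case 1: Assuming k ≥ 41, then by Premise 1, k ≥ 9.
Case 2: Assuming k < 41, then by Premise 2, k < 44.
Since one of k ≥ 41 or k < 41 must hold, we get k ≥ 9 or k < 44.

k ≥ 9 or k < 44.


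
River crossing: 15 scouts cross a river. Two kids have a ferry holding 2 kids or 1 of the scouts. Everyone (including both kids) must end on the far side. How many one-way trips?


Per crossing of one of the scouts: kids→, one←, one of the scouts→, one← = 4 trips
15 × 4 = 60, + 1 final kids→ = 61
Minimum trips = 61

61


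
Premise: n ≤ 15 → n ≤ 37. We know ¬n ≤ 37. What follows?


Modus tollens: P → Q, ¬Q ⊢ ¬P
P: n ≤ 15
Q: n ≤ 37
We have P → Q and Q is false.
By modus tollens, P must be false.

It is not the case that n ≤ 15


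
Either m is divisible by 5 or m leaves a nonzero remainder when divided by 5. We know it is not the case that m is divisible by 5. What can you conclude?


Disjunctive syllogism: P ∨ Q, ¬P ⊢ Q
Disjunction: m is divisible by 5 ∨ m leaves a nonzero remainder when divided by 5
We know it is not the case that m is divisible by 5.
By disjunctive syllogism, the other disjunct must be true.

m leaves a nonzero remainder when divided by 5


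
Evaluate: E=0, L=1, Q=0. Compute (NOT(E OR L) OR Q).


E OR L = 1
NOT(1) = 0
0 OR 0 = 0

0


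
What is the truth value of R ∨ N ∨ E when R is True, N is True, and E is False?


R = True, N = True, E = False
Step 1: R ∨ N = True OR True = True
Step 2: True ∨ E = True OR False = True
OR is true when at least one operand is true.

True


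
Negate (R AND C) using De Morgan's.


De Morgan's law: ¬(P ∧ Q) ≡ ¬P ∨ ¬Q
¬(R ∧ C) = ¬R ∨ ¬C

¬R ∨ ¬C


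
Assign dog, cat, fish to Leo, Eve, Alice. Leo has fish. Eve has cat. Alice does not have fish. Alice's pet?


From clues:
  Leo → fish
  Eve → cat
By elimination, Alice gets the remaining.

dog


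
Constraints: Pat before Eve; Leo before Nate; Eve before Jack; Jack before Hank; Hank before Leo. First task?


Constraints: Pat before Eve; Leo before Nate; Eve before Jack; Jack before Hank; Hank before Leo
The first task can have nothing scheduled before it, so it must never appear on the right of a 'before'.
Tasks appearing after some 'before': Eve, Nate, Jack, Hank, Leo.
The only task not in that list is Pat → it is first.

Pat
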